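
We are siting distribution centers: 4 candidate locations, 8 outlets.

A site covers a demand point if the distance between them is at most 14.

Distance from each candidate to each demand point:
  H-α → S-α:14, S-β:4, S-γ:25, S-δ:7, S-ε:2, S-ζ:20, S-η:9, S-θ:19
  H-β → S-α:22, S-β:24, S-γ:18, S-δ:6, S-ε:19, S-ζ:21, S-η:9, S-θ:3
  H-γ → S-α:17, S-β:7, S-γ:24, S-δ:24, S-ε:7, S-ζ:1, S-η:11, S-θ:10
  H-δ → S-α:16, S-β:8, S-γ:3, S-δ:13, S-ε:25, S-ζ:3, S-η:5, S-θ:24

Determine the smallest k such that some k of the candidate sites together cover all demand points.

3

Coverage sets (demand points within 14 of each site):
  H-α: {S-α, S-β, S-δ, S-ε, S-η}
  H-β: {S-δ, S-η, S-θ}
  H-γ: {S-β, S-ε, S-ζ, S-η, S-θ}
  H-δ: {S-β, S-γ, S-δ, S-ζ, S-η}
No 2 sites suffice: every size-2 union leaves at least one demand point uncovered.
But {H-α, H-β, H-δ} covers everything, so the minimum is 3.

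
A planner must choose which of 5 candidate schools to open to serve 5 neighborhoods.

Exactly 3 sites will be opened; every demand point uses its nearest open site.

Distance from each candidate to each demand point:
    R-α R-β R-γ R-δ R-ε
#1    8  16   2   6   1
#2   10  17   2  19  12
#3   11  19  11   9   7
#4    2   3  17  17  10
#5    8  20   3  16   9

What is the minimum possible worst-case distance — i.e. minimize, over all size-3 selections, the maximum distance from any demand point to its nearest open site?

Open {#1, #2, #4}.
  Farthest demand point is R-δ at distance 6 (to #1); all others are ≤ 6.
With {#1, #3, #4} the worst case is 6.
With {#1, #4, #5} the worst case is 6.
No size-3 selection achieves below 6.

6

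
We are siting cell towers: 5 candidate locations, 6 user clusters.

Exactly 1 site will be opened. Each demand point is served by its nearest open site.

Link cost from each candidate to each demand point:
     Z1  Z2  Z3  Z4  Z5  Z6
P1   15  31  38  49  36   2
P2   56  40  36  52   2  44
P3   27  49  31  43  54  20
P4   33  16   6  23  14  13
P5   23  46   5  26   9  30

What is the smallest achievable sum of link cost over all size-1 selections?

105

Open {P4}.
  Z1→P4 33, Z2→P4 16, Z3→P4 6, Z4→P4 23, Z5→P4 14, Z6→P4 13  ⇒ total 105.
Compare {P5}: total 139.
Compare {P1}: total 171.
No size-1 selection does better; minimum is 105.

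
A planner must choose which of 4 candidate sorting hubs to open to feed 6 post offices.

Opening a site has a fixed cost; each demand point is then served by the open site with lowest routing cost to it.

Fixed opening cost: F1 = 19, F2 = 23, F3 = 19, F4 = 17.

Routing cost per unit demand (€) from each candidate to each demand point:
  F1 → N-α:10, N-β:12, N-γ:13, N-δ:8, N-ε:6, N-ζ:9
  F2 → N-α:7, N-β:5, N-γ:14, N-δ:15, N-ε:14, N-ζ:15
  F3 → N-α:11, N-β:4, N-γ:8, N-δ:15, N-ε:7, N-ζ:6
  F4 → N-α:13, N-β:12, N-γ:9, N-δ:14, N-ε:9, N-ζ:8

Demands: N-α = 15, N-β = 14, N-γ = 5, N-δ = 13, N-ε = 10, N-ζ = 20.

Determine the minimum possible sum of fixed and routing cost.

Open {F1, F2, F3}: assign each demand point to its cheapest open site.
  N-α→F2 15×7=105, N-β→F3 14×4=56, N-γ→F3 5×8=40, N-δ→F1 13×8=104, N-ε→F1 10×6=60, N-ζ→F3 20×6=120
  routing cost 485, fixed 61 → total 546.
Compare {F1, F2, F3, F4}: routing cost 485 + fixed 78 = 563.
Compare {F1, F3}: routing cost 530 + fixed 38 = 568.
Compare {F1, F3, F4}: routing cost 530 + fixed 55 = 585.
All other subsets cost ≥ 563. Minimum total cost: 546.

546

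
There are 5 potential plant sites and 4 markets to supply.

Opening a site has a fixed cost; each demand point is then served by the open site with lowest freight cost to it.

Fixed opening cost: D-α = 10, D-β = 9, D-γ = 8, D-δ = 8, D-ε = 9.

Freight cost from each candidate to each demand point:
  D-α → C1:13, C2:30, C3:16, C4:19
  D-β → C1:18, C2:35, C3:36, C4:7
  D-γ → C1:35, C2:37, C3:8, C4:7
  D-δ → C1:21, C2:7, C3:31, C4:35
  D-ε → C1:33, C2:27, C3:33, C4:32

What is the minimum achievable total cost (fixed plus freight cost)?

59

Open {D-γ, D-δ}: assign each demand point to its cheapest open site.
  C1→D-δ 21, C2→D-δ 7, C3→D-γ 8, C4→D-γ 7
  freight cost 43, fixed 16 → total 59.
Compare {D-α, D-γ, D-δ}: freight cost 35 + fixed 26 = 61.
Compare {D-β, D-γ, D-δ}: freight cost 40 + fixed 25 = 65.
Compare {D-γ, D-δ, D-ε}: freight cost 43 + fixed 25 = 68.
All other subsets cost ≥ 61. Minimum total cost: 59.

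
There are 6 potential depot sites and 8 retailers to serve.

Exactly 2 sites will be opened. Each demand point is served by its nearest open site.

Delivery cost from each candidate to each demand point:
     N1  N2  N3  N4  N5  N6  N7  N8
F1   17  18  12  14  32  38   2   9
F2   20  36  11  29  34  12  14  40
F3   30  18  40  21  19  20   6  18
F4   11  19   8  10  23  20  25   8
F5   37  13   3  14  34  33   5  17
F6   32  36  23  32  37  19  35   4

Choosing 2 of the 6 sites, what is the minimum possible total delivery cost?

93

Open {F4, F5}.
  N1→F4 11, N2→F5 13, N3→F5 3, N4→F4 10, N5→F4 23, N6→F4 20, N7→F5 5, N8→F4 8  ⇒ total 93.
Compare {F1, F4}: total 100.
Compare {F3, F4}: total 100.
No size-2 selection does better; minimum is 93.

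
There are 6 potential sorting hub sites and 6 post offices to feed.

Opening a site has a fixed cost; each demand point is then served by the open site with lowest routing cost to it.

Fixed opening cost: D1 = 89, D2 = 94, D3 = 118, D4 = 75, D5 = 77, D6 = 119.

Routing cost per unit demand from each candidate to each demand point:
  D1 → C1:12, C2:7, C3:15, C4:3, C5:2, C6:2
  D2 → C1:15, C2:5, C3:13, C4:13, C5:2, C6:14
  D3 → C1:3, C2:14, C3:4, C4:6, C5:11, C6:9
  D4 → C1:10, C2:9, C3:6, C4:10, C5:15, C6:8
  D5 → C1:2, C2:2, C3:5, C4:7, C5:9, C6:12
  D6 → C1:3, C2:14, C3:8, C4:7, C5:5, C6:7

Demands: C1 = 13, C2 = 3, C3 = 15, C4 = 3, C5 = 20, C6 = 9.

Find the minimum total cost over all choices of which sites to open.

340

Open {D1, D5}: assign each demand point to its cheapest open site.
  C1→D5 13×2=26, C2→D5 3×2=6, C3→D5 15×5=75, C4→D1 3×3=9, C5→D1 20×2=40, C6→D1 9×2=18
  routing cost 174, fixed 166 → total 340.
Compare {D1, D3}: routing cost 187 + fixed 207 = 394.
Compare {D1, D4, D5}: routing cost 174 + fixed 241 = 415.
Compare {D1, D2, D5}: routing cost 174 + fixed 260 = 434.
All other subsets cost ≥ 394. Minimum total cost: 340.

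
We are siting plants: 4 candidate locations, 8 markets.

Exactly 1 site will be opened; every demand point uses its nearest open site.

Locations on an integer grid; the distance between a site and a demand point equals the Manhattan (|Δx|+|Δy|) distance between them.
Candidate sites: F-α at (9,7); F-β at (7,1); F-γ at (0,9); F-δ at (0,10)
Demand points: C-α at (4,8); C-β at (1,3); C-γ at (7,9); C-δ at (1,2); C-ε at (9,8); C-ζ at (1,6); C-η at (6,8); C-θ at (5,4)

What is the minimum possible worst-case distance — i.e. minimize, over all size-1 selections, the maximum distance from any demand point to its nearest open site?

10

Open {F-γ}.
  Farthest demand point is C-ε at distance 10 (to F-γ); all others are ≤ 10.
With {F-β} the worst case is 11.
With {F-δ} the worst case is 11.
No size-1 selection achieves below 10.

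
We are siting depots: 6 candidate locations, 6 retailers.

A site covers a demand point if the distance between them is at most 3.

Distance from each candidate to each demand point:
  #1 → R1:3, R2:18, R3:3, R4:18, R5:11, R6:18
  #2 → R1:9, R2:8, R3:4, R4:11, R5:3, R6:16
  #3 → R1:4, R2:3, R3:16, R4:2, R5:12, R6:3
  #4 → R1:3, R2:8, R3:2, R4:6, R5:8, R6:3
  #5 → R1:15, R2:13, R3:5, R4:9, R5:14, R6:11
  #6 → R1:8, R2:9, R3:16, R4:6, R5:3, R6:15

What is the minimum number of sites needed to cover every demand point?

3

Coverage sets (demand points within 3 of each site):
  #1: {R1, R3}
  #2: {R5}
  #3: {R2, R4, R6}
  #4: {R1, R3, R6}
  #5: {}
  #6: {R5}
No 2 sites suffice: every size-2 union leaves at least one demand point uncovered.
But {#1, #2, #3} covers everything, so the minimum is 3.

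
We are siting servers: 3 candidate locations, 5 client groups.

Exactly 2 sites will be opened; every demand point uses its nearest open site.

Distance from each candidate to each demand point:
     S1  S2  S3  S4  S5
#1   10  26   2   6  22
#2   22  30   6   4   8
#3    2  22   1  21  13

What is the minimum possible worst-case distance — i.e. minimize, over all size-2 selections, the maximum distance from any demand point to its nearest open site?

Open {#1, #3}.
  Farthest demand point is S2 at distance 22 (to #3); all others are ≤ 22.
With {#2, #3} the worst case is 22.
With {#1, #2} the worst case is 26.
No size-2 selection achieves below 22.

22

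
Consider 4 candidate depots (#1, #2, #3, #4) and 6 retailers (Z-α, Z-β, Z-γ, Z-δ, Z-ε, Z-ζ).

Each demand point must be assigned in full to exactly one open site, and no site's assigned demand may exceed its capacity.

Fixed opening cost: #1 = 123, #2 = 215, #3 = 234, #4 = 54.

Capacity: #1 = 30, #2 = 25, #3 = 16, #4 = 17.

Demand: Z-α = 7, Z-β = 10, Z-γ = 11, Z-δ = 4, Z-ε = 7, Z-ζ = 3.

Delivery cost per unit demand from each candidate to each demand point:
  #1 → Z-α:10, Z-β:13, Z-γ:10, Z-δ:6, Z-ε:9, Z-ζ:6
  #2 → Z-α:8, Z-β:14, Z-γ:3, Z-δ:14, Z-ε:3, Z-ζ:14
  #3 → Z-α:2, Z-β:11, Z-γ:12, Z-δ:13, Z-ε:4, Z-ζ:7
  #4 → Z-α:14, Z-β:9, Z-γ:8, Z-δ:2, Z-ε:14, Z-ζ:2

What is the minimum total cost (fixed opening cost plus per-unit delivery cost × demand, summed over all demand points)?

483

Open {#2, #4}; cheapest assignment that respects the capacities:
  #2 (cap 25, load 25): Z-α, Z-γ, Z-ε — cost 7×8 + 11×3 + 7×3 = 110
  #4 (cap 17, load 17): Z-β, Z-δ, Z-ζ — cost 10×9 + 4×2 + 3×2 = 104
  Shipping 214, fixed 269 → total 483.
  Any other capacity-feasible assignment to {#2, #4} ships for at least 214.
Compare {#1, #4}: its best feasible assignment gives total 524.
Compare {#1, #2, #4}: its best feasible assignment gives total 606.
Every other set of open sites that can feasibly serve all demand totals ≥ 524 even under its best assignment. Minimum: 483.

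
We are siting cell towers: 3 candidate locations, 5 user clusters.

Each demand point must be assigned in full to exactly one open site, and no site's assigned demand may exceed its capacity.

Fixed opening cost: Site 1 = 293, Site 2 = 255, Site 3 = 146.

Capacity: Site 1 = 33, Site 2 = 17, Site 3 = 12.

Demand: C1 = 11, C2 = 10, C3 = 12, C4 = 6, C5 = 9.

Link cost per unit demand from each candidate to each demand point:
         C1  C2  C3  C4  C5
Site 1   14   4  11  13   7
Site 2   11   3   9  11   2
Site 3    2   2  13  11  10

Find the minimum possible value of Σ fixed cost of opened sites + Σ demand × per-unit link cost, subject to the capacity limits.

Open {Site 1, Site 2}; cheapest assignment that respects the capacities:
  Site 1 (cap 33, load 33): C1, C2, C3 — cost 11×14 + 10×4 + 12×11 = 326
  Site 2 (cap 17, load 15): C4, C5 — cost 6×11 + 9×2 = 84
  Shipping 410, fixed 548 → total 958.
  Any other capacity-feasible assignment to {Site 1, Site 2} ships for at least 410.
Compare {Site 1, Site 2, Site 3}: its best feasible assignment gives total 972.
Every other set of open sites that can feasibly serve all demand totals ≥ 972 even under its best assignment. Minimum: 958.

958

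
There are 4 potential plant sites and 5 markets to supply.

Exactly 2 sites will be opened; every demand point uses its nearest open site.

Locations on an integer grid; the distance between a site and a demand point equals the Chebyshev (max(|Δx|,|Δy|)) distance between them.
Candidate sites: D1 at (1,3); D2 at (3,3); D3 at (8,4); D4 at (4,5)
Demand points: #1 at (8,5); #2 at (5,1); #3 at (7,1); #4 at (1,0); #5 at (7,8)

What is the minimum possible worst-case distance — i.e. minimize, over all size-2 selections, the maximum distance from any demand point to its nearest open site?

4

Open {D1, D3}.
  Farthest demand point is #5 at distance 4 (to D3); all others are ≤ 4.
With {D1, D4} the worst case is 4.
With {D2, D3} the worst case is 4.
No size-2 selection achieves below 4.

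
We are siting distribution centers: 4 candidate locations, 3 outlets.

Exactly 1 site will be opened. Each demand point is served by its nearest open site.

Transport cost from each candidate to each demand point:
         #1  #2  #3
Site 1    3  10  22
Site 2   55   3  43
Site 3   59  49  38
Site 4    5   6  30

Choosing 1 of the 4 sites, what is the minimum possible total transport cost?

35

Open {Site 1}.
  #1→Site 1 3, #2→Site 1 10, #3→Site 1 22  ⇒ total 35.
Compare {Site 4}: total 41.
Compare {Site 2}: total 101.
No size-1 selection does better; minimum is 35.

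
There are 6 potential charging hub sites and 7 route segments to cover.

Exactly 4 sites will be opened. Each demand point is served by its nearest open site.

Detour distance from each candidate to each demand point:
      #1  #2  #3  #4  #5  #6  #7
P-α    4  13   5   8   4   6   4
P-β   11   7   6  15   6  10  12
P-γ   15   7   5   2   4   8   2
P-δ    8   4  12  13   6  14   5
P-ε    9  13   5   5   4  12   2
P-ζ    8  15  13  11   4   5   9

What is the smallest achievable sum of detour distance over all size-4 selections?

26

Open {P-α, P-γ, P-δ, P-ζ}.
  #1→P-α 4, #2→P-δ 4, #3→P-α 5, #4→P-γ 2, #5→P-α 4, #6→P-ζ 5, #7→P-γ 2  ⇒ total 26.
Compare {P-α, P-β, P-γ, P-δ}: total 27.
Compare {P-α, P-γ, P-δ, P-ε}: total 27.
No size-4 selection does better; minimum is 26.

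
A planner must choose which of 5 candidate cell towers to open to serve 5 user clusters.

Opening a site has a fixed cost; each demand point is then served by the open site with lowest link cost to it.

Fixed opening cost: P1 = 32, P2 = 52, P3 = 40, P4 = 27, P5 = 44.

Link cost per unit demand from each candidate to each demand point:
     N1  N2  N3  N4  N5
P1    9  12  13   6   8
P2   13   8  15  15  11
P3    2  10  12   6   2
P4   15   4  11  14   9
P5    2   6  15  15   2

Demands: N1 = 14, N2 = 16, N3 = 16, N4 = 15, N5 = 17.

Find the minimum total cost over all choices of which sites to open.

459

Open {P3, P4}: assign each demand point to its cheapest open site.
  N1→P3 14×2=28, N2→P4 16×4=64, N3→P4 16×11=176, N4→P3 15×6=90, N5→P3 17×2=34
  link cost 392, fixed 67 → total 459.
Compare {P1, P3, P4}: link cost 392 + fixed 99 = 491.
Compare {P1, P4, P5}: link cost 392 + fixed 103 = 495.
Compare {P3, P4, P5}: link cost 392 + fixed 111 = 503.
All other subsets cost ≥ 491. Minimum total cost: 459.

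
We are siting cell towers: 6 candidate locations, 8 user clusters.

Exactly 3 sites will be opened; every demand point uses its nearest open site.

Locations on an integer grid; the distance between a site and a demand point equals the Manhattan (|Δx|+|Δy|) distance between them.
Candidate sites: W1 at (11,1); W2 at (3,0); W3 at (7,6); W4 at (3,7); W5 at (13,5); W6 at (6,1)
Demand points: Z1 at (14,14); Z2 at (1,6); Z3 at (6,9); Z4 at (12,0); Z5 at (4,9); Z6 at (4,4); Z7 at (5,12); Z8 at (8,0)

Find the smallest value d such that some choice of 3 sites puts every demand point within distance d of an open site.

Open {W1, W3, W5}.
  Farthest demand point is Z1 at distance 10 (to W5); all others are ≤ 10.
With {W1, W4, W5} the worst case is 10.
With {W2, W3, W5} the worst case is 10.
No size-3 selection achieves below 10.

10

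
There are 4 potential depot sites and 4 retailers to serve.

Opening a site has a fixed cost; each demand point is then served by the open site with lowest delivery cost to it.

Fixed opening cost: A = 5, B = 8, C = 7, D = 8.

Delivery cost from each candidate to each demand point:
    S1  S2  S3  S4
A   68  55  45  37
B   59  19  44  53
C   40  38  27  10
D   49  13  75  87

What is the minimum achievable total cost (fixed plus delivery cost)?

105

Open {C, D}: assign each demand point to its cheapest open site.
  S1→C 40, S2→D 13, S3→C 27, S4→C 10
  delivery cost 90, fixed 15 → total 105.
Compare {A, C, D}: delivery cost 90 + fixed 20 = 110.
Compare {B, C}: delivery cost 96 + fixed 15 = 111.
Compare {B, C, D}: delivery cost 90 + fixed 23 = 113.
All other subsets cost ≥ 110. Minimum total cost: 105.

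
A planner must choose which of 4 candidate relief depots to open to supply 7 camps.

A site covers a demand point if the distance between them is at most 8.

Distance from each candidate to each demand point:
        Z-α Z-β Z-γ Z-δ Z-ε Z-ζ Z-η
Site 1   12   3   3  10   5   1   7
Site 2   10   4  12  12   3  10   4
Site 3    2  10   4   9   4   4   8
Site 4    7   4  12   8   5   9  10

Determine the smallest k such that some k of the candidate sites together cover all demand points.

Coverage sets (demand points within 8 of each site):
  Site 1: {Z-β, Z-γ, Z-ε, Z-ζ, Z-η}
  Site 2: {Z-β, Z-ε, Z-η}
  Site 3: {Z-α, Z-γ, Z-ε, Z-ζ, Z-η}
  Site 4: {Z-α, Z-β, Z-δ, Z-ε}
No single site covers all 7 demand points.
But {Site 1, Site 4} covers everything, so the minimum is 2.

2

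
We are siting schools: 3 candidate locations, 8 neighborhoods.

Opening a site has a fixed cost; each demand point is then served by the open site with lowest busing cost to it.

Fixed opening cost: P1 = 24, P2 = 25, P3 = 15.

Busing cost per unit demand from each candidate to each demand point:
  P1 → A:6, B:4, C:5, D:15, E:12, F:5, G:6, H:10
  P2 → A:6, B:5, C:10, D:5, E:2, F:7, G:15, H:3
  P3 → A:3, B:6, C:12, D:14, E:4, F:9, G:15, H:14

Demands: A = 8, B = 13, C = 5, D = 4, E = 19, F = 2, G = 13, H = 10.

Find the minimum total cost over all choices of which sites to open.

Open {P1, P2, P3}: assign each demand point to its cheapest open site.
  A→P3 8×3=24, B→P1 13×4=52, C→P1 5×5=25, D→P2 4×5=20, E→P2 19×2=38, F→P1 2×5=10, G→P1 13×6=78, H→P2 10×3=30
  busing cost 277, fixed 64 → total 341.
Compare {P1, P2}: busing cost 301 + fixed 49 = 350.
Compare {P1, P3}: busing cost 421 + fixed 39 = 460.
Compare {P2, P3}: busing cost 436 + fixed 40 = 476.
All other subsets cost ≥ 350. Minimum total cost: 341.

341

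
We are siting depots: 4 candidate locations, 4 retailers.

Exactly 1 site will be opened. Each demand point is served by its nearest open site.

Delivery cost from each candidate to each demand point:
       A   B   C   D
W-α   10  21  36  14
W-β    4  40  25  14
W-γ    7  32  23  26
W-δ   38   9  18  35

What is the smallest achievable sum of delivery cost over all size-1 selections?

81

Open {W-α}.
  A→W-α 10, B→W-α 21, C→W-α 36, D→W-α 14  ⇒ total 81.
Compare {W-β}: total 83.
Compare {W-γ}: total 88.
No size-1 selection does better; minimum is 81.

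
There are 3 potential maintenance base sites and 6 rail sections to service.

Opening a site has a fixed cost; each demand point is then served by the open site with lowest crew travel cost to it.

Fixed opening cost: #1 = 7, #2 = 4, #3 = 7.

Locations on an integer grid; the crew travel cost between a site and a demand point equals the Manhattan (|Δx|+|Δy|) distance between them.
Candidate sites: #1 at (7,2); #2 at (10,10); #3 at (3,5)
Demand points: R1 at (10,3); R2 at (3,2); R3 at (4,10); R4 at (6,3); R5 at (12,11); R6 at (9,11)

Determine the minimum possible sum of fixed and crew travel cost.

32

Open {#1, #2}: assign each demand point to its cheapest open site.
  R1→#1 4, R2→#1 4, R3→#2 6, R4→#1 2, R5→#2 3, R6→#2 2
  crew travel cost 21, fixed 11 → total 32.
Compare {#2, #3}: crew travel cost 26 + fixed 11 = 37.
Compare {#1, #2, #3}: crew travel cost 20 + fixed 18 = 38.
Compare {#2}: crew travel cost 44 + fixed 4 = 48.
All other subsets cost ≥ 37. Minimum total cost: 32.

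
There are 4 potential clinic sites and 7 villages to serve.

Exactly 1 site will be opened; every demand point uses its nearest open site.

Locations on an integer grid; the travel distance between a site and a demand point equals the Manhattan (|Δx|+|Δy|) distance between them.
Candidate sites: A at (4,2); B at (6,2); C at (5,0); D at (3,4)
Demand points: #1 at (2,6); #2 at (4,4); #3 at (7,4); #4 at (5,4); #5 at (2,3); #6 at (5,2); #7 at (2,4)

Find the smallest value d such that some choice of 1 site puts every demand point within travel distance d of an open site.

Open {D}.
  Farthest demand point is #3 at travel distance 4 (to D); all others are ≤ 4.
With {A} the worst case is 6.
With {B} the worst case is 8.
No size-1 selection achieves below 4.

4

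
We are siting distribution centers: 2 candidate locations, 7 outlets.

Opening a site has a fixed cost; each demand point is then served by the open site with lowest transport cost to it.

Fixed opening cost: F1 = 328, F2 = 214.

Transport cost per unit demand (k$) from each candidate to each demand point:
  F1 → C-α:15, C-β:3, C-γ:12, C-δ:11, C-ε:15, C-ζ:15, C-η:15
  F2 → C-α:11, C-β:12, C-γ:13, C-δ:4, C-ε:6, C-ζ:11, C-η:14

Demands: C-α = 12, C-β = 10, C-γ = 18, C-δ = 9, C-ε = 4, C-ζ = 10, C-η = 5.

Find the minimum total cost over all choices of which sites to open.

Open {F2}: assign each demand point to its cheapest open site.
  C-α→F2 12×11=132, C-β→F2 10×12=120, C-γ→F2 18×13=234, C-δ→F2 9×4=36, C-ε→F2 4×6=24, C-ζ→F2 10×11=110, C-η→F2 5×14=70
  transport cost 726, fixed 214 → total 940.
Compare {F1}: transport cost 810 + fixed 328 = 1138.
Compare {F1, F2}: transport cost 618 + fixed 542 = 1160.

940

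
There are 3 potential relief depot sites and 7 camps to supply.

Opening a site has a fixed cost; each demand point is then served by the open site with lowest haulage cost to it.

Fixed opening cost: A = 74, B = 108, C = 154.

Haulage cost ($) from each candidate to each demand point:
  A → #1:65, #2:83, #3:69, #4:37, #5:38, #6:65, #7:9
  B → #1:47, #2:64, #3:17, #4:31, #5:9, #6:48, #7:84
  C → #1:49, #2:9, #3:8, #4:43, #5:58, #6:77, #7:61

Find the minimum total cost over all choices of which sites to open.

407

Open {A, B}: assign each demand point to its cheapest open site.
  #1→B 47, #2→B 64, #3→B 17, #4→B 31, #5→B 9, #6→B 48, #7→A 9
  haulage cost 225, fixed 182 → total 407.
Compare {B}: haulage cost 300 + fixed 108 = 408.
Compare {A}: haulage cost 366 + fixed 74 = 440.
Compare {A, C}: haulage cost 215 + fixed 228 = 443.
All other subsets cost ≥ 408. Minimum total cost: 407.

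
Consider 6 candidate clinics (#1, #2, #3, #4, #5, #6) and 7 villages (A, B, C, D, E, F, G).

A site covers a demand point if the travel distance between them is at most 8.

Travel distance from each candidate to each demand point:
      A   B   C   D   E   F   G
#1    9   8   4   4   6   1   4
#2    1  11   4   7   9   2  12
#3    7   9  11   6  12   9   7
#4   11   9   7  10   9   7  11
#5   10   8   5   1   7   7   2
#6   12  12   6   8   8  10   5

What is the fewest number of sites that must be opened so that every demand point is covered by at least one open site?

Coverage sets (demand points within 8 of each site):
  #1: {B, C, D, E, F, G}
  #2: {A, C, D, F}
  #3: {A, D, G}
  #4: {C, F}
  #5: {B, C, D, E, F, G}
  #6: {C, D, E, G}
No single site covers all 7 demand points.
But {#1, #2} covers everything, so the minimum is 2.

2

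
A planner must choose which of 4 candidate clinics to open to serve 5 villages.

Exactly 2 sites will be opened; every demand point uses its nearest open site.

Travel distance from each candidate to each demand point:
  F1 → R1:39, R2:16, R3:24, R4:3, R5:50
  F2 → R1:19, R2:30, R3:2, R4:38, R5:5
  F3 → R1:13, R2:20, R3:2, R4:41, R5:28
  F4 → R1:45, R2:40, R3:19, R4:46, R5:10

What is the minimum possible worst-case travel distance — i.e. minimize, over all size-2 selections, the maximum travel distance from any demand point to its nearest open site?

19

Open {F1, F2}.
  Farthest demand point is R1 at travel distance 19 (to F2); all others are ≤ 19.
With {F1, F3} the worst case is 28.
With {F2, F3} the worst case is 38.
No size-2 selection achieves below 19.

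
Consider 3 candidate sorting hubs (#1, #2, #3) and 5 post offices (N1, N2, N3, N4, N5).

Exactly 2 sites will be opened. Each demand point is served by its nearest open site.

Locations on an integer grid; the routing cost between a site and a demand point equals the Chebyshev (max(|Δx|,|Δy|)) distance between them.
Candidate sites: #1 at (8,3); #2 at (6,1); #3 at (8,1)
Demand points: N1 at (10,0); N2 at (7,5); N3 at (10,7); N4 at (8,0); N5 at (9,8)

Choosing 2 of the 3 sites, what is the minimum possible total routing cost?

Open {#1, #3}.
  N1→#3 2, N2→#1 2, N3→#1 4, N4→#3 1, N5→#1 5  ⇒ total 14.
Compare {#1, #2}: total 16.
Compare {#2, #3}: total 20.

14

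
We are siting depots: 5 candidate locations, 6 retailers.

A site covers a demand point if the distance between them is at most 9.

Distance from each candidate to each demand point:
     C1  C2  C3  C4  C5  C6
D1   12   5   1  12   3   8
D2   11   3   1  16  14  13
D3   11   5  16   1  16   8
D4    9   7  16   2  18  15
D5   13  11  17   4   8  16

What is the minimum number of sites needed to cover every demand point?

2

Coverage sets (demand points within 9 of each site):
  D1: {C2, C3, C5, C6}
  D2: {C2, C3}
  D3: {C2, C4, C6}
  D4: {C1, C2, C4}
  D5: {C4, C5}
No single site covers all 6 demand points.
But {D1, D4} covers everything, so the minimum is 2.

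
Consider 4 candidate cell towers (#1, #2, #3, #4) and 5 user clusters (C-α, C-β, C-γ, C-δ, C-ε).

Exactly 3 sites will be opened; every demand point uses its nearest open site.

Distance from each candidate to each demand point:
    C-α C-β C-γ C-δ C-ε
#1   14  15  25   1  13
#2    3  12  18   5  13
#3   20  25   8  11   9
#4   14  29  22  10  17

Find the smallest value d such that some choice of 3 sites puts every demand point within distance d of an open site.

Open {#1, #2, #3}.
  Farthest demand point is C-β at distance 12 (to #2); all others are ≤ 12.
With {#2, #3, #4} the worst case is 12.
With {#1, #3, #4} the worst case is 15.
No size-3 selection achieves below 12.

12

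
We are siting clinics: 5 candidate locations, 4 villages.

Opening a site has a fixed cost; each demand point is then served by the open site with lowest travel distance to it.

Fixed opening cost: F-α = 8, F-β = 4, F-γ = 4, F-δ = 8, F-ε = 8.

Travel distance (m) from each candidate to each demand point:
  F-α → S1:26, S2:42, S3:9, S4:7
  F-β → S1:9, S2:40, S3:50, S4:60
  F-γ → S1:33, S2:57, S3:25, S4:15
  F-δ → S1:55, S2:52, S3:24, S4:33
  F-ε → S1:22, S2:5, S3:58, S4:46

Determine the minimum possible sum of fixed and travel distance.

Open {F-α, F-β, F-ε}: assign each demand point to its cheapest open site.
  S1→F-β 9, S2→F-ε 5, S3→F-α 9, S4→F-α 7
  travel distance 30, fixed 20 → total 50.
Compare {F-α, F-β, F-γ, F-ε}: travel distance 30 + fixed 24 = 54.
Compare {F-α, F-β, F-δ, F-ε}: travel distance 30 + fixed 28 = 58.
Compare {F-α, F-ε}: travel distance 43 + fixed 16 = 59.
All other subsets cost ≥ 54. Minimum total cost: 50.

50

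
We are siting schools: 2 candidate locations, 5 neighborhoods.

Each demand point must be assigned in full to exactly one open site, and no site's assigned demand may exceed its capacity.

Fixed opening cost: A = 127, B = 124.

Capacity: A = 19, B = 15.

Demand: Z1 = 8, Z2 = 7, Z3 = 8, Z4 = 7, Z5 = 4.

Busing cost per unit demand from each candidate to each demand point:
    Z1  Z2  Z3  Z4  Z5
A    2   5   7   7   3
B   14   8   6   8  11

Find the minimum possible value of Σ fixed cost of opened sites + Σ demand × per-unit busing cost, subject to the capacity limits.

418

Open {A, B}; cheapest assignment that respects the capacities:
  A (cap 19, load 19): Z1, Z2, Z5 — cost 8×2 + 7×5 + 4×3 = 63
  B (cap 15, load 15): Z3, Z4 — cost 8×6 + 7×8 = 104
  Shipping 167, fixed 251 → total 418.
  Any other capacity-feasible assignment to {A, B} ships for at least 167.
Total demand is 34 and no other set of sites has combined capacity ≥ 34, so {A, B} is the only feasible choice of open sites. Minimum: 418.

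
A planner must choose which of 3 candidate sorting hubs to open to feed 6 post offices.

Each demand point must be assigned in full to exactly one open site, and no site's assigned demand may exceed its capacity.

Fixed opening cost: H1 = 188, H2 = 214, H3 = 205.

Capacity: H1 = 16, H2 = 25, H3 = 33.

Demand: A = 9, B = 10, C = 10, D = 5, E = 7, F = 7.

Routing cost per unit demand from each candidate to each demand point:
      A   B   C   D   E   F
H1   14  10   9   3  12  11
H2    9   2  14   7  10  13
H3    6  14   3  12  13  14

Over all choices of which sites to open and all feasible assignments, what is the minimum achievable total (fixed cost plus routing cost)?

726

Open {H2, H3}; cheapest assignment that respects the capacities:
  H2 (cap 25, load 22): B, D, E — cost 10×2 + 5×7 + 7×10 = 125
  H3 (cap 33, load 26): A, C, F — cost 9×6 + 10×3 + 7×14 = 182
  Shipping 307, fixed 419 → total 726.
  Any other capacity-feasible assignment to {H2, H3} ships for at least 307.
Compare {H1, H3}: its best feasible assignment gives total 781.
Compare {H1, H2, H3}: its best feasible assignment gives total 873.
Every other set of open sites that can feasibly serve all demand totals ≥ 781 even under its best assignment. Minimum: 726.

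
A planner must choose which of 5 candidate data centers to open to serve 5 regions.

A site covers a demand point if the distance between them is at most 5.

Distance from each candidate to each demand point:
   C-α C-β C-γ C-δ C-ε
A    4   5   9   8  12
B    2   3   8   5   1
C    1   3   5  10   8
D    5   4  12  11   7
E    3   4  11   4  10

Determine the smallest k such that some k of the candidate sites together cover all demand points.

Coverage sets (demand points within 5 of each site):
  A: {C-α, C-β}
  B: {C-α, C-β, C-δ, C-ε}
  C: {C-α, C-β, C-γ}
  D: {C-α, C-β}
  E: {C-α, C-β, C-δ}
No single site covers all 5 demand points.
But {B, C} covers everything, so the minimum is 2.

2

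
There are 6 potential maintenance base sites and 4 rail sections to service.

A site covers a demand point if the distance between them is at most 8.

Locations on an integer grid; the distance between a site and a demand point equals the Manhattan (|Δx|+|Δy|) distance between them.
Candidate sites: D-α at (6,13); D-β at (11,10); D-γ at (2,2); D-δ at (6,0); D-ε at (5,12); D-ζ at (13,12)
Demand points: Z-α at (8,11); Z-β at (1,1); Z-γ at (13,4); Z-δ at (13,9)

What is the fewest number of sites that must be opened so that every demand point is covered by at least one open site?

Coverage sets (demand points within 8 of each site):
  D-α: {Z-α}
  D-β: {Z-α, Z-γ, Z-δ}
  D-γ: {Z-β}
  D-δ: {Z-β}
  D-ε: {Z-α}
  D-ζ: {Z-α, Z-γ, Z-δ}
No single site covers all 4 demand points.
But {D-β, D-γ} covers everything, so the minimum is 2.

2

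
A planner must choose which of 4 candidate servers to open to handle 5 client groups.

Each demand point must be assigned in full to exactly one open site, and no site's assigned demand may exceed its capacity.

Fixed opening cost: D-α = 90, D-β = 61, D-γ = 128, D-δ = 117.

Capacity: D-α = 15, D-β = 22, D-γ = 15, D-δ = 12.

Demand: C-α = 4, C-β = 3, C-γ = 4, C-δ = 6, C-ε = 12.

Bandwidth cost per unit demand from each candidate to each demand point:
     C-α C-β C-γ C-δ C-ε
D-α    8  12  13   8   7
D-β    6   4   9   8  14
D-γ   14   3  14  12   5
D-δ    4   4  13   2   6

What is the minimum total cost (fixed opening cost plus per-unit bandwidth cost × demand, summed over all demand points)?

355

Open {D-α, D-β}; cheapest assignment that respects the capacities:
  D-α (cap 15, load 12): C-ε — cost 12×7 = 84
  D-β (cap 22, load 17): C-α, C-β, C-γ, C-δ — cost 4×6 + 3×4 + 4×9 + 6×8 = 120
  Shipping 204, fixed 151 → total 355.
  Any other capacity-feasible assignment to {D-α, D-β} ships for at least 204.
Compare {D-β, D-γ}: its best feasible assignment gives total 366.
Compare {D-β, D-δ}: its best feasible assignment gives total 370.
Every other set of open sites that can feasibly serve all demand totals ≥ 366 even under its best assignment. Minimum: 355.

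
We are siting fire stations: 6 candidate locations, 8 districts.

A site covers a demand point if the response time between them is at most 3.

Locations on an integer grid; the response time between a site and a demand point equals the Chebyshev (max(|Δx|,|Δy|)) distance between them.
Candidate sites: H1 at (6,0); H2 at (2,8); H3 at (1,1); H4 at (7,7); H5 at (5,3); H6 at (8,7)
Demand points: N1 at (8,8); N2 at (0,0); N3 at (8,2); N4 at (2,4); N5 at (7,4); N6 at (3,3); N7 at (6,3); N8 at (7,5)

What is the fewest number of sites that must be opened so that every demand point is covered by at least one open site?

Coverage sets (demand points within 3 of each site):
  H1: {N3, N6, N7}
  H2: {}
  H3: {N2, N4, N6}
  H4: {N1, N5, N8}
  H5: {N3, N4, N5, N6, N7, N8}
  H6: {N1, N5, N8}
No 2 sites suffice: every size-2 union leaves at least one demand point uncovered.
But {H1, H3, H4} covers everything, so the minimum is 3.

3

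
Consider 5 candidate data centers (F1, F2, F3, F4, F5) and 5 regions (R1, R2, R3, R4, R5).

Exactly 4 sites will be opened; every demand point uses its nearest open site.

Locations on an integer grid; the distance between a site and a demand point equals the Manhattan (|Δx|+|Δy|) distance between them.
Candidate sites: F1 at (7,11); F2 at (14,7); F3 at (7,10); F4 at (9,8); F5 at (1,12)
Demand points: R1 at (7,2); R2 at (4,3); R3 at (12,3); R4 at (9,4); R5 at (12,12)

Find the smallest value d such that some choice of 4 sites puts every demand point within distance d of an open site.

Open {F1, F2, F3, F4}.
  Farthest demand point is R2 at distance 10 (to F3); all others are ≤ 10.
With {F1, F2, F3, F5} the worst case is 10.
With {F1, F2, F4, F5} the worst case is 10.
No size-4 selection achieves below 10.

10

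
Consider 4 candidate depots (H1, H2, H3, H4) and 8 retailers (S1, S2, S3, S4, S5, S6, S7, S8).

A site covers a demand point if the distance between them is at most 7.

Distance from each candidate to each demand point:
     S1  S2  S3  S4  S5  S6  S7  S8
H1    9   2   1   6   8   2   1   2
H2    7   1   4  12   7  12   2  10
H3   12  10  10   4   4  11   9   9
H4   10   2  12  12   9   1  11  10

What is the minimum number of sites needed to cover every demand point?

2

Coverage sets (demand points within 7 of each site):
  H1: {S2, S3, S4, S6, S7, S8}
  H2: {S1, S2, S3, S5, S7}
  H3: {S4, S5}
  H4: {S2, S6}
No single site covers all 8 demand points.
But {H1, H2} covers everything, so the minimum is 2.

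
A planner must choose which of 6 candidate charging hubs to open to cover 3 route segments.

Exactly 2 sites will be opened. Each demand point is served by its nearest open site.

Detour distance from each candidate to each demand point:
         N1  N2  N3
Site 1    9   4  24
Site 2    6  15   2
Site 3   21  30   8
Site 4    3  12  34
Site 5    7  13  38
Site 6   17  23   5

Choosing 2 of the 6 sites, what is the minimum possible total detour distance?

Open {Site 1, Site 2}.
  N1→Site 2 6, N2→Site 1 4, N3→Site 2 2  ⇒ total 12.
Compare {Site 2, Site 4}: total 17.
Compare {Site 1, Site 6}: total 18.
No size-2 selection does better; minimum is 12.

12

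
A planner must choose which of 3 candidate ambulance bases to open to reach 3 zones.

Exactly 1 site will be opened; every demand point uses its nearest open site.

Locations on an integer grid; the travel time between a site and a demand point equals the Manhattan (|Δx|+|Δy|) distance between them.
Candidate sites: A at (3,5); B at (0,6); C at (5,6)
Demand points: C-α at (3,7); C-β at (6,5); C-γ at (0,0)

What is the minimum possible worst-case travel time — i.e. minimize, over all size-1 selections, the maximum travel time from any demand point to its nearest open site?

7

Open {B}.
  Farthest demand point is C-β at travel time 7 (to B); all others are ≤ 7.
With {A} the worst case is 8.
With {C} the worst case is 11.
No size-1 selection achieves below 7.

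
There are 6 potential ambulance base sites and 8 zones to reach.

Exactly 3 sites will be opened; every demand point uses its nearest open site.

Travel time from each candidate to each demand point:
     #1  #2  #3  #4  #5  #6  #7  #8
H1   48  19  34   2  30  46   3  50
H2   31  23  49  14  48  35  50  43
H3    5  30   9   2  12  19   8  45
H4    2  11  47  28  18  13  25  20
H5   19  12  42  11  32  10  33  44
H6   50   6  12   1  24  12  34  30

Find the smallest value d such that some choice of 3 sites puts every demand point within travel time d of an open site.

20

Open {H1, H3, H4}.
  Farthest demand point is #8 at travel time 20 (to H4); all others are ≤ 20.
With {H1, H4, H6} the worst case is 20.
With {H2, H3, H4} the worst case is 20.
No size-3 selection achieves below 20.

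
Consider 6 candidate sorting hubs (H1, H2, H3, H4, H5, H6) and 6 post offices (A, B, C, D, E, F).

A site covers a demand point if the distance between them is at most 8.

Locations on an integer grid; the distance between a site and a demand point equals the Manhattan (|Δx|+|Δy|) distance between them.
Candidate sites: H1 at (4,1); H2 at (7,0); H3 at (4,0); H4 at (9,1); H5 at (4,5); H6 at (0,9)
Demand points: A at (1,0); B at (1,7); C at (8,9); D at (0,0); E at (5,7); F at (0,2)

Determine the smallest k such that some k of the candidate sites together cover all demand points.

Coverage sets (demand points within 8 of each site):
  H1: {A, D, E, F}
  H2: {A, D}
  H3: {A, D, E, F}
  H4: {}
  H5: {A, B, C, E, F}
  H6: {B, C, E, F}
No single site covers all 6 demand points.
But {H1, H5} covers everything, so the minimum is 2.

2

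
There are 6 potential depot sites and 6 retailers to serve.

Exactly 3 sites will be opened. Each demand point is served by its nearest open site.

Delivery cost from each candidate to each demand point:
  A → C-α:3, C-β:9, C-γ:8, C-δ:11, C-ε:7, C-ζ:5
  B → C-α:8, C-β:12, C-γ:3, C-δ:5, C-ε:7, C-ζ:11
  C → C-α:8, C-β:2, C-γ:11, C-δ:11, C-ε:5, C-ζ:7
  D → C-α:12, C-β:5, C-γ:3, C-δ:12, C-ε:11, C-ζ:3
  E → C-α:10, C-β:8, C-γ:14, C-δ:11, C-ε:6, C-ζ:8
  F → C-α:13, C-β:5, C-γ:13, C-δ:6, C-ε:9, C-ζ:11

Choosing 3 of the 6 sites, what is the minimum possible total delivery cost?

23

Open {A, B, C}.
  C-α→A 3, C-β→C 2, C-γ→B 3, C-δ→B 5, C-ε→C 5, C-ζ→A 5  ⇒ total 23.
Compare {A, B, D}: total 26.
Compare {B, C, D}: total 26.
No size-3 selection does better; minimum is 23.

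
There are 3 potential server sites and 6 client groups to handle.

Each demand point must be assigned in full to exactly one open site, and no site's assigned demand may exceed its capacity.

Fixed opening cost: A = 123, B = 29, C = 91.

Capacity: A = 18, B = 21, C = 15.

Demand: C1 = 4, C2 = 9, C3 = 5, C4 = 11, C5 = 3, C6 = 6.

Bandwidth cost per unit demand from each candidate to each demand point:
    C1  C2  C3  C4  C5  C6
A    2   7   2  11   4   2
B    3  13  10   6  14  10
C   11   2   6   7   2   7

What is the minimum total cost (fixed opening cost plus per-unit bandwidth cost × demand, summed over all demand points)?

Open {A, B, C}; cheapest assignment that respects the capacities:
  A (cap 18, load 15): C1, C3, C6 — cost 4×2 + 5×2 + 6×2 = 30
  B (cap 21, load 11): C4 — cost 11×6 = 66
  C (cap 15, load 12): C2, C5 — cost 9×2 + 3×2 = 24
  Shipping 120, fixed 243 → total 363.
  Any other capacity-feasible assignment to {A, B, C} ships for at least 120.
Compare {A, B}: its best feasible assignment gives total 367.
Every other set of open sites that can feasibly serve all demand totals ≥ 367 even under its best assignment. Minimum: 363.

363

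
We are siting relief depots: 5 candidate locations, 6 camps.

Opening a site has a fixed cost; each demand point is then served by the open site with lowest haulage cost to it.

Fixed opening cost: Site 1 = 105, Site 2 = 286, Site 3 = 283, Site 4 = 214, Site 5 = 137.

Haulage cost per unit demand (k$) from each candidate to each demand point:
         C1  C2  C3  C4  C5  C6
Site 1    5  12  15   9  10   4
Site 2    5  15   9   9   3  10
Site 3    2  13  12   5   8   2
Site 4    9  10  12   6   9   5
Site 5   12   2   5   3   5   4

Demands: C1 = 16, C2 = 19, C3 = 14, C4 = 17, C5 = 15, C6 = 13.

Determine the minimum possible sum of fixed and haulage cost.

Open {Site 1, Site 5}: assign each demand point to its cheapest open site.
  C1→Site 1 16×5=80, C2→Site 5 19×2=38, C3→Site 5 14×5=70, C4→Site 5 17×3=51, C5→Site 5 15×5=75, C6→Site 1 13×4=52
  haulage cost 366, fixed 242 → total 608.
Compare {Site 5}: haulage cost 478 + fixed 137 = 615.
Compare {Site 3, Site 5}: haulage cost 292 + fixed 420 = 712.
Compare {Site 2, Site 5}: haulage cost 336 + fixed 423 = 759.
All other subsets cost ≥ 615. Minimum total cost: 608.

608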